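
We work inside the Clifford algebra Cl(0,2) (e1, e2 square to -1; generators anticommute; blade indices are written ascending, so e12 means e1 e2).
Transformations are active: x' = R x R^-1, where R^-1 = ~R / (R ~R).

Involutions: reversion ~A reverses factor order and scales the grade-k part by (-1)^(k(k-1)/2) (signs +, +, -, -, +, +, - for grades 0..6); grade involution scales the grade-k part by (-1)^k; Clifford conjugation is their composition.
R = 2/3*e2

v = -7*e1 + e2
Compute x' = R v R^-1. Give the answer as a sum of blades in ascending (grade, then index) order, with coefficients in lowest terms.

~R = 2/3*e2, and R ~R = -4/9, so R^-1 = ~R / (-4/9).
R v = -2/3 + 14/3*e12
Answer: 7*e1 + e2


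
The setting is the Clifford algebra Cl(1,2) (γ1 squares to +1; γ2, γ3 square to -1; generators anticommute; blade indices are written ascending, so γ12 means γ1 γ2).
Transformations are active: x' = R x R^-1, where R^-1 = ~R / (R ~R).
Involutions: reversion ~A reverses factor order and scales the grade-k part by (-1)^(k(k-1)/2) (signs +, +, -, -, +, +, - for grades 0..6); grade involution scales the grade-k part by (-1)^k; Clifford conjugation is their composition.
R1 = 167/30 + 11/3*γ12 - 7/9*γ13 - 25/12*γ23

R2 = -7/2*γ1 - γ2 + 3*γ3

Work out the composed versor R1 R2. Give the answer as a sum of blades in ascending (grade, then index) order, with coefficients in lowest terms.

Distribute over the terms of R2 (each basis-blade product reordered to ascending indices, repeated generators contracted through their squares):
R1 (-7/2*γ1) = -1169/60*γ1 + 77/6*γ2 - 49/18*γ3 + 175/24*γ123
R1 (-γ2) = 11/3*γ1 - 167/30*γ2 + 25/12*γ3 - 7/9*γ123
R1 (3*γ3) = 7/3*γ1 + 25/4*γ2 + 167/10*γ3 + 11*γ123
Summing the partial products and collecting blades:
Answer: -809/60*γ1 + 811/60*γ2 + 2891/180*γ3 + 1261/72*γ123


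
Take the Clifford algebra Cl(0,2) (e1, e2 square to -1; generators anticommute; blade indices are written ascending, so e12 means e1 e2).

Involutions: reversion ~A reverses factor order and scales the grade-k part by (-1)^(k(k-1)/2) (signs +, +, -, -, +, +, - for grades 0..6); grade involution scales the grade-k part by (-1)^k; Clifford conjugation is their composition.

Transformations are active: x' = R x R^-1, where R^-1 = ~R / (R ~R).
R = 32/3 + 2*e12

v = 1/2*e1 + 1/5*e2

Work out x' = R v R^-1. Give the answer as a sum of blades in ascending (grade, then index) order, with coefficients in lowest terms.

~R = 32/3 - 2*e12, and R ~R = 1060/9, so R^-1 = ~R / (1060/9).
R v = 74/15*e1 + 47/15*e2
Answer: 1043/2650*e1 + 487/1325*e2


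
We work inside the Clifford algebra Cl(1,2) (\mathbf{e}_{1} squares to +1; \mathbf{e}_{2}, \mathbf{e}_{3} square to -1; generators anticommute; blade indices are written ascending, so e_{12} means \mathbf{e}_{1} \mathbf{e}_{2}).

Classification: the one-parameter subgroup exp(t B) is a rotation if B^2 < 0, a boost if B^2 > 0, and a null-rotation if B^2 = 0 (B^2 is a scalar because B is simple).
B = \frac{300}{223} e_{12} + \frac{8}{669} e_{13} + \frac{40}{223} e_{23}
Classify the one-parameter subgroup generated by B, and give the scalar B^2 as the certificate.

B^2 term by term: the squares give (\frac{300}{223})^2*(e_{12})^2 + (\frac{8}{669})^2*(e_{13})^2 + (\frac{40}{223})^2*(e_{23})^2 = \frac{90000}{49729}*(+1) + \frac{64}{447561}*(+1) + \frac{1600}{49729}*(-1) = \frac{16}{9} (each basis 2-blade squares to minus the product of its generators' squares); cross terms between blades sharing an index anticommute and cancel. So B^2 = \frac{16}{9}.
Answer: boost, certificate B^2 = \frac{16}{9}. Because \frac{16}{9} is invariant under every versor sandwich, the classification follows from its sign alone.


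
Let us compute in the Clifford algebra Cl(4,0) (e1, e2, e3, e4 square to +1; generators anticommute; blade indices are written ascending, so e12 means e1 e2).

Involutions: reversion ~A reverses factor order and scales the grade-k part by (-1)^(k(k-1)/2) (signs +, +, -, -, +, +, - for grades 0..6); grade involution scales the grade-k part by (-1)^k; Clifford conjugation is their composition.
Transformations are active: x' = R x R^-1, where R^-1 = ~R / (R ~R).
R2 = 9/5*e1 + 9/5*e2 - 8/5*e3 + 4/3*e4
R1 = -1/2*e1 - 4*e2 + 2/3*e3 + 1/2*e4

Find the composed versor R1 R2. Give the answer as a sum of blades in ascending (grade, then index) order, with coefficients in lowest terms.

Distribute over the terms of R1 (each basis-blade product reordered to ascending indices, repeated generators contracted through their squares):
(-1/2*e1) R2 = -9/10 - 9/10*e12 + 4/5*e13 - 2/3*e14
(-4*e2) R2 = -36/5 + 36/5*e12 + 32/5*e23 - 16/3*e24
(2/3*e3) R2 = -16/15 - 6/5*e13 - 6/5*e23 + 8/9*e34
(1/2*e4) R2 = 2/3 - 9/10*e14 - 9/10*e24 + 4/5*e34
Summing the partial products and collecting blades:
Answer: -17/2 + 63/10*e12 - 2/5*e13 - 47/30*e14 + 26/5*e23 - 187/30*e24 + 76/45*e34


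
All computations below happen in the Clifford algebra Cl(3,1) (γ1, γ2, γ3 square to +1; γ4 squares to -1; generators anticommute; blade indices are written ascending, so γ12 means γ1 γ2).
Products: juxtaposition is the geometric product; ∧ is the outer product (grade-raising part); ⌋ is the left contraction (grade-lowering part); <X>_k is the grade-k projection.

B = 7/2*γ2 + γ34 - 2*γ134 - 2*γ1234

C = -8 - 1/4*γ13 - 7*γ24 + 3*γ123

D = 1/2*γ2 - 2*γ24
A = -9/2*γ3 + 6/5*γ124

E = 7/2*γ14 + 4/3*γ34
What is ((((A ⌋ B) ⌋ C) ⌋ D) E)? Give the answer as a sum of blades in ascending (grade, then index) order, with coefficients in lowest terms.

step 1: 12/5*γ3 - 9/2*γ4 - 9*γ14 + 9*γ124
step 2: 3/5*γ1 + 63/2*γ2 + 36/5*γ12
step 3: 63/4 - 63*γ4
step 4: -441/2*γ1 - 84*γ3 + 441/8*γ14 + 21*γ34
Answer: -441/2*γ1 - 84*γ3 + 441/8*γ14 + 21*γ34


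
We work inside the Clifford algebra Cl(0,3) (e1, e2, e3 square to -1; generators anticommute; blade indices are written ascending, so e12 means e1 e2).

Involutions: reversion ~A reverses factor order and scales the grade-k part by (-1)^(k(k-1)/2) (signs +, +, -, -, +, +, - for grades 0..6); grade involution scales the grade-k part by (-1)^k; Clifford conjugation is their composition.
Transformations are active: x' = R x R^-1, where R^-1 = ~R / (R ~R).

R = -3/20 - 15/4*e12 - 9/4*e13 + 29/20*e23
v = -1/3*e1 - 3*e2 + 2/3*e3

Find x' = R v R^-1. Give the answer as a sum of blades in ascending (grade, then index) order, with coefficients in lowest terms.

~R = -3/20 + 15/4*e12 + 9/4*e13 - 29/20*e23, and R ~R = 85/4, so R^-1 = ~R / (85/4).
R v = -97/10*e1 + 11/15*e2 - 37/10*e3 - 146/15*e123
Answer: -1094/1275*e1 + 1973/2125*e2 + 17983/6375*e3


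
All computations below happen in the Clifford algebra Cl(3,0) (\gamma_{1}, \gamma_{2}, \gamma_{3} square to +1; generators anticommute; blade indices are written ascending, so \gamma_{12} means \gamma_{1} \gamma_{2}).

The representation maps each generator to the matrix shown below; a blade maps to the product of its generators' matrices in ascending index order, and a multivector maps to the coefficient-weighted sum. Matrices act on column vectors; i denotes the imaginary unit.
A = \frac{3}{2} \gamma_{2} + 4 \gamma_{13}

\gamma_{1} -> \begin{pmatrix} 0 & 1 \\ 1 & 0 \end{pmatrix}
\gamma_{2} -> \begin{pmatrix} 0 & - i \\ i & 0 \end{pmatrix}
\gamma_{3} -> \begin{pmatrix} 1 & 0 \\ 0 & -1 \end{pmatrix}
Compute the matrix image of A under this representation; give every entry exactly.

Bivector images (products of the table entries): rho(\gamma_{13}) = rho(\gamma_{1})rho(\gamma_{3}) = \begin{pmatrix} 0 & -1 \\ 1 & 0 \end{pmatrix}.
M = (\frac{3}{2})*rho(\gamma_{2}) + (4)*rho(\gamma_{13}), summed entrywise:
Answer: \begin{pmatrix} 0 & -4 - \frac{3 i}{2} \\ 4 + \frac{3 i}{2} & 0 \end{pmatrix}


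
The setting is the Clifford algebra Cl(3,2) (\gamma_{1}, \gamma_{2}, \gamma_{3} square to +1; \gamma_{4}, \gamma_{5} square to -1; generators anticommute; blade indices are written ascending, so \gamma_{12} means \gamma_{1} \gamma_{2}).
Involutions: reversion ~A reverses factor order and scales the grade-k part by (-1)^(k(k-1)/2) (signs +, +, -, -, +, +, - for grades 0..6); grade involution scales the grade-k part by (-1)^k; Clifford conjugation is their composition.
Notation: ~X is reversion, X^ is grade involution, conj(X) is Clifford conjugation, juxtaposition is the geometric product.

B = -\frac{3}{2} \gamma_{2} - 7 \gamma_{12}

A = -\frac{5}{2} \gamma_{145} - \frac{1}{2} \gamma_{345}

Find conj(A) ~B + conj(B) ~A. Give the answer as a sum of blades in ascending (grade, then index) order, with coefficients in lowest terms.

first term: -\frac{35}{2} \gamma_{245} + \frac{15}{4} \gamma_{1245} - \frac{3}{4} \gamma_{2345} - \frac{7}{2} \gamma_{12345}
second term: -\frac{35}{2} \gamma_{245} - \frac{15}{4} \gamma_{1245} + \frac{3}{4} \gamma_{2345} + \frac{7}{2} \gamma_{12345}
Answer: -35 \gamma_{245}


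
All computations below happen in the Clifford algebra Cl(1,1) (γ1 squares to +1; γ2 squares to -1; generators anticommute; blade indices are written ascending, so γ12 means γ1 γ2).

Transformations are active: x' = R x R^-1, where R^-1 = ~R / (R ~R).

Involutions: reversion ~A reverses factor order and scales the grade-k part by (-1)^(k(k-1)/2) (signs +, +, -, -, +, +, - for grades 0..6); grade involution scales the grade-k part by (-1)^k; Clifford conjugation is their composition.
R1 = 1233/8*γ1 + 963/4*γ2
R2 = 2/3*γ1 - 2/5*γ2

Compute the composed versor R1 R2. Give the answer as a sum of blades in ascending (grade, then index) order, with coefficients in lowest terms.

Distribute over the terms of R1 (each basis-blade product reordered to ascending indices, repeated generators contracted through their squares):
(1233/8*γ1) R2 = 411/4 - 1233/20*γ12
(963/4*γ2) R2 = 963/10 - 321/2*γ12
Summing the partial products and collecting blades:
Answer: 3981/20 - 4443/20*γ12


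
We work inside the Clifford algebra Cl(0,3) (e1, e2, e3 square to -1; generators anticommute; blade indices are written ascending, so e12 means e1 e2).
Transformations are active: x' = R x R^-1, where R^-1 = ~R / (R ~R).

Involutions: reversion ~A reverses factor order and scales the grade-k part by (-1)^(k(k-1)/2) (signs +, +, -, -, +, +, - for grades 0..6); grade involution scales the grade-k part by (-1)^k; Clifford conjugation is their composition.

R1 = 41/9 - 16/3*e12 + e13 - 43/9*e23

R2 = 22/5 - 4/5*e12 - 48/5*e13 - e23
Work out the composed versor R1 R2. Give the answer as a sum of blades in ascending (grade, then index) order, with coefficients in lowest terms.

Distribute over the terms of R1 (each basis-blade product reordered to ascending indices, repeated generators contracted through their squares):
(41/9) R2 = 902/45 - 164/45*e12 - 656/15*e13 - 41/9*e23
(-16/3*e12) R2 = -64/15 - 352/15*e12 - 16/3*e13 + 256/5*e23
(e13) R2 = 48/5 - e12 + 22/5*e13 + 4/5*e23
(-43/9*e23) R2 = -43/9 - 688/15*e12 + 172/45*e13 - 946/45*e23
Summing the partial products and collecting blades:
Answer: 103/5 - 3329/45*e12 - 1838/45*e13 + 1189/45*e23


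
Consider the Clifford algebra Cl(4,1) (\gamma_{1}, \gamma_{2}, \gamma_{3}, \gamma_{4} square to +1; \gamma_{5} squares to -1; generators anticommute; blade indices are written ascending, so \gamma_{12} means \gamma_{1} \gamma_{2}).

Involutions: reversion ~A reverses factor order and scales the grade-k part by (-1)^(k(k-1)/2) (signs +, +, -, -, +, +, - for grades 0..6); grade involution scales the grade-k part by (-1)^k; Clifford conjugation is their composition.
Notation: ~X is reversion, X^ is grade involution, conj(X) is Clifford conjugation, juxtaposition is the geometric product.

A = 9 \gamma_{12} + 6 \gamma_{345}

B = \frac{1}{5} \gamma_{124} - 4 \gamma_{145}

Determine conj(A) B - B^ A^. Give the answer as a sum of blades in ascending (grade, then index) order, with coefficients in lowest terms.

first term: \frac{9}{5} \gamma_{4} + 24 \gamma_{13} - 36 \gamma_{245} - \frac{6}{5} \gamma_{1235}
second term: \frac{9}{5} \gamma_{4} - 24 \gamma_{13} + 36 \gamma_{245} - \frac{6}{5} \gamma_{1235}
Answer: 48 \gamma_{13} - 72 \gamma_{245}


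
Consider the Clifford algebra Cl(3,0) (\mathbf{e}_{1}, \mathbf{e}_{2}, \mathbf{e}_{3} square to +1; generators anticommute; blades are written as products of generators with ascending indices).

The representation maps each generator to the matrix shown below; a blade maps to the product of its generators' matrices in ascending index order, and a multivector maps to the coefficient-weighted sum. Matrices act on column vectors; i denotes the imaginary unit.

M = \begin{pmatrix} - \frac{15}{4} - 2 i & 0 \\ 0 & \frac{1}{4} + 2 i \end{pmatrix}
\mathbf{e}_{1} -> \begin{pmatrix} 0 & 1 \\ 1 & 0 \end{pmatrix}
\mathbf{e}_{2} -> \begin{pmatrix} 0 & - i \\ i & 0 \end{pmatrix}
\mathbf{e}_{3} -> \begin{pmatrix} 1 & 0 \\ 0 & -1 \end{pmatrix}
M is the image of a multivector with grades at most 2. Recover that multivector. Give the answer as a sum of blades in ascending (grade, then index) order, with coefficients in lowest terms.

Method: 1, rho(e_{1}), rho(e_{2}), rho(e_{3}) form a trace-orthogonal basis of the 2x2 complex matrices (tr(X Y) = 2 if X = Y, else 0), so M = m0*1 + m1*rho(e_{1}) + m2*rho(e_{2}) + m3*rho(e_{3}) with m0 = tr(M)/2 = - \frac{7}{4}, m1 = tr(M rho(e_{1}))/2 = 0, m2 = tr(M rho(e_{2}))/2 = 0, m3 = tr(M rho(e_{3}))/2 = -2 - 2 i.
Multiplying table entries, the bivector images are rho(e_{1} e_{2}) = i*rho(e_{3}), rho(e_{1} e_{3}) = -i*rho(e_{2}), rho(e_{2} e_{3}) = i*rho(e_{1}); with real blade coefficients the real parts of m0..m3 are the coefficients of 1, e_{1}, e_{2}, e_{3} and the imaginary parts give the bivectors (e_{2} e_{3}: Im m1, e_{1} e_{3}: -Im m2, e_{1} e_{2}: Im m3).
Answer: -\frac{7}{4} - 2 e_{3} - 2 e_{1} e_{2}


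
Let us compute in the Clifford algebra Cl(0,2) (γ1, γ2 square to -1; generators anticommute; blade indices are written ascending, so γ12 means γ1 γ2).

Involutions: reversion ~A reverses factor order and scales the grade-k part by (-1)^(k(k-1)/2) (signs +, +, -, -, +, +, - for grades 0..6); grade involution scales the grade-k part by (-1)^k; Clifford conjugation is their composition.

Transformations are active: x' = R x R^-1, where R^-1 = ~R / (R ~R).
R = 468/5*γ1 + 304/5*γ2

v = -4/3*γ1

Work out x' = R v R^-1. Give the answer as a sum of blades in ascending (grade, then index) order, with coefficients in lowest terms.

~R = 468/5*γ1 + 304/5*γ2, and R ~R = -62288/5, so R^-1 = ~R / (-62288/5).
R v = 624/5 + 1216/15*γ12
Answer: -31652/58395*γ1 - 23712/19465*γ2


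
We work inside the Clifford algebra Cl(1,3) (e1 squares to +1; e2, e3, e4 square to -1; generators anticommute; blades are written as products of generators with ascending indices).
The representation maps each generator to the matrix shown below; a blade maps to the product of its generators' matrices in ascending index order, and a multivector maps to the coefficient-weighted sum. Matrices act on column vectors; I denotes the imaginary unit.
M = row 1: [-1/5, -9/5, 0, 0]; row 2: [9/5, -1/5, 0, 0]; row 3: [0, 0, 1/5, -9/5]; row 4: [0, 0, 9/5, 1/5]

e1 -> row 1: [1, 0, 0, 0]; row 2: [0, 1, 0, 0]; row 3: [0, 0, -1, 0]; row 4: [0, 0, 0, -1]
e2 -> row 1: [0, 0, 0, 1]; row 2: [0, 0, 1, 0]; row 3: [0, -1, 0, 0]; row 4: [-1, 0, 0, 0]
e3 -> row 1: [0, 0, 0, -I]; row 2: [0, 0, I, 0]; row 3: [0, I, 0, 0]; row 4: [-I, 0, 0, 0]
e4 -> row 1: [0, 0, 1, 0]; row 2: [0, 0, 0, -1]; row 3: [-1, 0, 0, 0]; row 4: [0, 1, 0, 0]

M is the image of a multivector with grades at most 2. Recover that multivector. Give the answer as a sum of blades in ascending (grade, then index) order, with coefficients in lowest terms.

Method: the blade images are trace-orthogonal — tr(rho(e_A) rho(e_B)^-1) = 4 if A = B and 0 otherwise — and rho(e_A)^-1 = (e_A)^2 * rho(e_A) with (e_A)^2 = +1 or -1, so the coefficient of e_A in the preimage is (e_A)^2 * tr(M rho(e_A))/4.
Nonzero projections over blades of grade <= 2: e1: (e1)^2 = +1, tr(M rho(e1)) = -4/5, coefficient -1/5; e2 e4: (e2 e4)^2 = -1, tr(M rho(e2 e4)) = 36/5, coefficient -9/5. Every other blade of grade <= 2 projects to 0.
Answer: -1/5*e1 - 9/5*e2 e4


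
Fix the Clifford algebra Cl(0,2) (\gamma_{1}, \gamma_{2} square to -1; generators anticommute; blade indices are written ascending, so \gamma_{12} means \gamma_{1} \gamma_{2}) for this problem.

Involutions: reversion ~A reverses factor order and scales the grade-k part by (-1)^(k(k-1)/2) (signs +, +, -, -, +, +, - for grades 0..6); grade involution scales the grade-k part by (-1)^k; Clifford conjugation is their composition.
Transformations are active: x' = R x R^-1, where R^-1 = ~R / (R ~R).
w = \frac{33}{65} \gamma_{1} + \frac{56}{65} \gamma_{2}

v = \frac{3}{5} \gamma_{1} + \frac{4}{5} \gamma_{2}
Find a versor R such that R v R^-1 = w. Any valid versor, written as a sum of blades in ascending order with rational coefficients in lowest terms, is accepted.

Equal squares first: v^2 = w^2 = -1. Then v + w = \frac{72}{65} \gamma_{1} + \frac{108}{65} \gamma_{2} is a versor taking v to w, provided it is invertible.
Answer: \frac{72}{65} \gamma_{1} + \frac{108}{65} \gamma_{2}


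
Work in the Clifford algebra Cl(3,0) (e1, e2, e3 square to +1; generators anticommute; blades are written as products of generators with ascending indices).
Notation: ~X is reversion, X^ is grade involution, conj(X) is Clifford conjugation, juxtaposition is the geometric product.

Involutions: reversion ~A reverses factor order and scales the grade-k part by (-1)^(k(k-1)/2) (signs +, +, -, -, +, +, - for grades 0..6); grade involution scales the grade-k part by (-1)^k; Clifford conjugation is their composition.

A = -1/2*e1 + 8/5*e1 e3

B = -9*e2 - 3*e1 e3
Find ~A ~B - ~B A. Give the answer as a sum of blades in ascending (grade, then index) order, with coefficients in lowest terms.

first term: 24/5 - 3/2*e3 + 9/2*e1 e2 - 72/5*e1 e2 e3
second term: -24/5 + 3/2*e3 - 9/2*e1 e2 + 72/5*e1 e2 e3
Answer: 48/5 - 3*e3 + 9*e1 e2 - 144/5*e1 e2 e3


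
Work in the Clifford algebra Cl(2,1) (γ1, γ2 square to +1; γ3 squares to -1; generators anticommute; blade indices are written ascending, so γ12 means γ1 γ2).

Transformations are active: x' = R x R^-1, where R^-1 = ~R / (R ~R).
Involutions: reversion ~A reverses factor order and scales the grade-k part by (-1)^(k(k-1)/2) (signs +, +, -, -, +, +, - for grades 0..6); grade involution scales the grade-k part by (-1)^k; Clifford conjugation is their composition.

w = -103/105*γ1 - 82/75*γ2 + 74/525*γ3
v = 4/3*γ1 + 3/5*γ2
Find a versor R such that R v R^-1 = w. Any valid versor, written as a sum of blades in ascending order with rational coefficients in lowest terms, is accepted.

Equal squares first: v^2 = w^2 = 481/225. Then v + w = 37/105*γ1 - 37/75*γ2 + 74/525*γ3 is a versor taking v to w, provided it is invertible.
Answer: 37/105*γ1 - 37/75*γ2 + 74/525*γ3


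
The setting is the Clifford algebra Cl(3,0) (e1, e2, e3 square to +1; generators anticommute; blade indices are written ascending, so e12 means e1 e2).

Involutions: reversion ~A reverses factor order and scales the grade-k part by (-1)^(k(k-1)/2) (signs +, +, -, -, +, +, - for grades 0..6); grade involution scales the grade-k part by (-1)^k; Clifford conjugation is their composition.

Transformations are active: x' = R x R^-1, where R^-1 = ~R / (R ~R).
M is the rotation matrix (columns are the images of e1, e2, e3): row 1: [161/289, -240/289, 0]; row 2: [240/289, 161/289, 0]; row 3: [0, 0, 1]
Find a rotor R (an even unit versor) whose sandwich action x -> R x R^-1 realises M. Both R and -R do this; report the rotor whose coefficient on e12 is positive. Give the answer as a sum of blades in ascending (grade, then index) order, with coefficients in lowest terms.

Method: write R = a + b12*e12 + b13*e13 + b23*e23 with a^2 + b12^2 + b13^2 + b23^2 = 1 (so R^-1 = ~R). Expanding the columns R e_j ~R gives tr M = 4a^2 - 1 and, from the antisymmetric part, M21 - M12 = -4a*b12, M13 - M31 = 4a*b13, M32 - M23 = -4a*b23.
Here tr M = 611/289, so a^2 = (1 + tr M)/4 = 225/289 and a = ±15/17. Taking a = 15/17: M21 - M12 = 480/289, M13 - M31 = 0, M32 - M23 = 0, giving b12 = -8/17, b13 = 0, b23 = 0, i.e. R = 15/17 - 8/17*e12.
Its e12 coefficient is negative, so report the other preimage -R.
Answer: -15/17 + 8/17*e12. Recall the cover is two-to-one: with M of trace 611/289, both preimages act alike, and the stated e12 sign chooses the sheet.


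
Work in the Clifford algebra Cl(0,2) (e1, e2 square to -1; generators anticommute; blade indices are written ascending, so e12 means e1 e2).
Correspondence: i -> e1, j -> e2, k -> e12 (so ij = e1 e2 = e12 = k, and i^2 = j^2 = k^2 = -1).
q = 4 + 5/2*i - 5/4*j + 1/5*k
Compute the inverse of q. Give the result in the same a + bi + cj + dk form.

In blades: q = 4 + 5/2*e1 - 5/4*e2 + 1/5*e12.
With qbar = 4 - 5/2*e1 + 5/4*e2 - 1/5*e12 (scalar fixed, mapped units negated), q qbar = 9541/400 (the sum of squared coefficients), so q^-1 = qbar / (9541/400) = 1600/9541 - 1000/9541*e1 + 500/9541*e2 - 80/9541*e12; translating back:
Answer: 1600/9541 - 1000/9541*i + 500/9541*j - 80/9541*k


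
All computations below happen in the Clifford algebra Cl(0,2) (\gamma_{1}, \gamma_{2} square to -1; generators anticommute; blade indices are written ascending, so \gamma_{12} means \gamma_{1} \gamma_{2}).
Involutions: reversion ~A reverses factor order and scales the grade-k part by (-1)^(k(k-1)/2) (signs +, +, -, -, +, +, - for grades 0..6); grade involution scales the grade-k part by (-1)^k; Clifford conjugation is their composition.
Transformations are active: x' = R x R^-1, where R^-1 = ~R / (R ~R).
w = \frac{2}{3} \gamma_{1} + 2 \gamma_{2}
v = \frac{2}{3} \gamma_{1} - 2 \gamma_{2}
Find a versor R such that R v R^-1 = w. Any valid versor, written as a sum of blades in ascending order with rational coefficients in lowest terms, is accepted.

Here q(v) = q(w) = -\frac{40}{9}; the classical choice R = v + w = \frac{4}{3} \gamma_{1} then realises v -> w under the sandwich.
Answer: \frac{4}{3} \gamma_{1}


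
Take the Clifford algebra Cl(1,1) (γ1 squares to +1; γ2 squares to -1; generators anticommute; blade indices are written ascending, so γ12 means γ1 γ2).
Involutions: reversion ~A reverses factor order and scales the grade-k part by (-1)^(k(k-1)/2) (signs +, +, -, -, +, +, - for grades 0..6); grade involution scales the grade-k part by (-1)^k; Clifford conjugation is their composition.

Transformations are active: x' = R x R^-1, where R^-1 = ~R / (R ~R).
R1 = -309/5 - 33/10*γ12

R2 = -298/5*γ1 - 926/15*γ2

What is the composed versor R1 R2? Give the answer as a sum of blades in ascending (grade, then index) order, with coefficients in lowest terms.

Distribute over the terms of R1 (each basis-blade product reordered to ascending indices, repeated generators contracted through their squares):
(-309/5) R2 = 92082/25*γ1 + 95378/25*γ2
(-33/10*γ12) R2 = -5093/25*γ1 - 4917/25*γ2
Summing the partial products and collecting blades:
Answer: 86989/25*γ1 + 90461/25*γ2


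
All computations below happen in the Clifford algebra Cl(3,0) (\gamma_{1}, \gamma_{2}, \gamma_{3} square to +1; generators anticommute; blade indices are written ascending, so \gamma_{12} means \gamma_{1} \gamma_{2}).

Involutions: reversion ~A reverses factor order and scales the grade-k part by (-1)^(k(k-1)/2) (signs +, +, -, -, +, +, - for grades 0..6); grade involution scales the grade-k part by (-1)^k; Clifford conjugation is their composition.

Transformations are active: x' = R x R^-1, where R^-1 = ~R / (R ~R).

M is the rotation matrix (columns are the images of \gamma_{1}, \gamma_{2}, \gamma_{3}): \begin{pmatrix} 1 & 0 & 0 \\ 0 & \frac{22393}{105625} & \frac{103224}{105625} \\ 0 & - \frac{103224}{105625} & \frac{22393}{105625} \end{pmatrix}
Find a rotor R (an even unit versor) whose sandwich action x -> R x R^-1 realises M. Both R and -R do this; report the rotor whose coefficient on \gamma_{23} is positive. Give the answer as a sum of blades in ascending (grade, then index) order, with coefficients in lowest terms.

Method: write R = a + b12*\gamma_{12} + b13*\gamma_{13} + b23*\gamma_{23} with a^2 + b12^2 + b13^2 + b23^2 = 1 (so R^-1 = ~R). Expanding the columns R e_j ~R gives tr M = 4a^2 - 1 and, from the antisymmetric part, M21 - M12 = -4a*b12, M13 - M31 = 4a*b13, M32 - M23 = -4a*b23.
Here tr M = \frac{150411}{105625}, so a^2 = (1 + tr M)/4 = \frac{64009}{105625} and a = ±\frac{253}{325}. Taking a = \frac{253}{325}: M21 - M12 = 0, M13 - M31 = 0, M32 - M23 = -\frac{206448}{105625}, giving b12 = 0, b13 = 0, b23 = \frac{204}{325}, i.e. R = \frac{253}{325} + \frac{204}{325} \gamma_{23}.
Its \gamma_{23} coefficient is already positive.
Answer: \frac{253}{325} + \frac{204}{325} \gamma_{23}. Sheet selection: the two-to-one cover makes ±R indistinguishable at the matrix level (trace \frac{150411}{105625}), so uniqueness comes from the required sign on \gamma_{23}.


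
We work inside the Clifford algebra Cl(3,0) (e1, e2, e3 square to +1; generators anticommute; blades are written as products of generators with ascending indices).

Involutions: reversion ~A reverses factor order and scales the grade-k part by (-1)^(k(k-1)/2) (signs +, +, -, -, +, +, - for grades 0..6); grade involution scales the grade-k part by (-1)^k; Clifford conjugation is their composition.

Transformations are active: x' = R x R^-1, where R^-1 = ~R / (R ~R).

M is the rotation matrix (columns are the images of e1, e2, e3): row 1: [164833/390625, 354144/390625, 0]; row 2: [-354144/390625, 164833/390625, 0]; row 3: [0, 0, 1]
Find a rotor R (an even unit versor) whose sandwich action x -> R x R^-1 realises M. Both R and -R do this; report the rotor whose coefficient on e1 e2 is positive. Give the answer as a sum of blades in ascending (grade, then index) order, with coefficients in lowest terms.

Method: write R = a + b12*e1 e2 + b13*e1 e3 + b23*e2 e3 with a^2 + b12^2 + b13^2 + b23^2 = 1 (so R^-1 = ~R). Expanding the columns R e_j ~R gives tr M = 4a^2 - 1 and, from the antisymmetric part, M21 - M12 = -4a*b12, M13 - M31 = 4a*b13, M32 - M23 = -4a*b23.
Here tr M = 720291/390625, so a^2 = (1 + tr M)/4 = 277729/390625 and a = ±527/625. Taking a = 527/625: M21 - M12 = -708288/390625, M13 - M31 = 0, M32 - M23 = 0, giving b12 = 336/625, b13 = 0, b23 = 0, i.e. R = 527/625 + 336/625*e1 e2.
Its e1 e2 coefficient is already positive.
Answer: 527/625 + 336/625*e1 e2. Sheet selection: the two-to-one cover makes ±R indistinguishable at the matrix level (trace 720291/390625), so uniqueness comes from the required sign on e1 e2.


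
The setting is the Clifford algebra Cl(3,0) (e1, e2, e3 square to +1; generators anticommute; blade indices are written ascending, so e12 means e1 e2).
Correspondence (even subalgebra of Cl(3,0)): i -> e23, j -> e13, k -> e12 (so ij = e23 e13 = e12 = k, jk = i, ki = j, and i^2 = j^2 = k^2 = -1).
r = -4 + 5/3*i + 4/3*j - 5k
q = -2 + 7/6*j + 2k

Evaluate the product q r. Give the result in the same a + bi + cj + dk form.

In blades: q = -2 + 2*e12 + 7/6*e13, r = -4 - 5*e12 + 4/3*e13 + 5/3*e23.
Distribute q over r term by term (generator squares from the signature, products reordered to ascending indices): (-2)*r = 8 + 10*e12 - 8/3*e13 - 10/3*e23; (2*e12)*r = 10 - 8*e12 + 10/3*e13 - 8/3*e23; (7/6*e13)*r = -14/9 - 35/18*e12 - 14/3*e13 - 35/6*e23.
Sum: 148/9 + 1/18*e12 - 4*e13 - 71/6*e23; translating back through the correspondence:
Answer: 148/9 - 71/6*i - 4j + 1/18*k


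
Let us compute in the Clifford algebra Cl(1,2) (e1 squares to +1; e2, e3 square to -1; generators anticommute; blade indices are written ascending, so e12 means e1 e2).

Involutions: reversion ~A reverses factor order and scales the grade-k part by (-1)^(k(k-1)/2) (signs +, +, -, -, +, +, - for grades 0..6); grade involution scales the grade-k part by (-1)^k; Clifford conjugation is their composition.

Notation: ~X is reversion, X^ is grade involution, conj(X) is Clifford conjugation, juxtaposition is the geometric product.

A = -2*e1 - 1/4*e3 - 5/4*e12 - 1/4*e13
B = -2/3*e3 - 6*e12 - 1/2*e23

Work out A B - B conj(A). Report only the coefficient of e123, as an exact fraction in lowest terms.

first term: 22/3 - 1/6*e1 + 97/8*e2 + 1/8*e12 + 17/24*e13 + 3/2*e23 + 10/3*e123
second term: -22/3 - 1/6*e1 + 97/8*e2 + 1/8*e12 + 17/24*e13 + 3/2*e23 - 10/3*e123
Answer: 20/3


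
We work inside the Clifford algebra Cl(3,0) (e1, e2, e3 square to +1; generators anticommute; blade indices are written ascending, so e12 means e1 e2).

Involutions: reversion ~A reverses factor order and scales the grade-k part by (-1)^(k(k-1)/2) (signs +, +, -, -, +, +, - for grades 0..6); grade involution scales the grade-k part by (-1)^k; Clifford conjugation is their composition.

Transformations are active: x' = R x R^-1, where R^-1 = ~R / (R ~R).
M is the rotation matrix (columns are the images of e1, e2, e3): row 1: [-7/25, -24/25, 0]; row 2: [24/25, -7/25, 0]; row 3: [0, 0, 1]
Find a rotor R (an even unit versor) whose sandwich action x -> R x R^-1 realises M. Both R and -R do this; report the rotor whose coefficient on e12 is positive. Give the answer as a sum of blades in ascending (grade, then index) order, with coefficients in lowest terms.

Method: write R = a + b12*e12 + b13*e13 + b23*e23 with a^2 + b12^2 + b13^2 + b23^2 = 1 (so R^-1 = ~R). Expanding the columns R e_j ~R gives tr M = 4a^2 - 1 and, from the antisymmetric part, M21 - M12 = -4a*b12, M13 - M31 = 4a*b13, M32 - M23 = -4a*b23.
Here tr M = 11/25, so a^2 = (1 + tr M)/4 = 9/25 and a = ±3/5. Taking a = 3/5: M21 - M12 = 48/25, M13 - M31 = 0, M32 - M23 = 0, giving b12 = -4/5, b13 = 0, b23 = 0, i.e. R = 3/5 - 4/5*e12.
Its e12 coefficient is negative, so report the other preimage -R.
Answer: -3/5 + 4/5*e12. Recall the cover is two-to-one: with M of trace 11/25, both preimages act alike, and the stated e12 sign chooses the sheet.


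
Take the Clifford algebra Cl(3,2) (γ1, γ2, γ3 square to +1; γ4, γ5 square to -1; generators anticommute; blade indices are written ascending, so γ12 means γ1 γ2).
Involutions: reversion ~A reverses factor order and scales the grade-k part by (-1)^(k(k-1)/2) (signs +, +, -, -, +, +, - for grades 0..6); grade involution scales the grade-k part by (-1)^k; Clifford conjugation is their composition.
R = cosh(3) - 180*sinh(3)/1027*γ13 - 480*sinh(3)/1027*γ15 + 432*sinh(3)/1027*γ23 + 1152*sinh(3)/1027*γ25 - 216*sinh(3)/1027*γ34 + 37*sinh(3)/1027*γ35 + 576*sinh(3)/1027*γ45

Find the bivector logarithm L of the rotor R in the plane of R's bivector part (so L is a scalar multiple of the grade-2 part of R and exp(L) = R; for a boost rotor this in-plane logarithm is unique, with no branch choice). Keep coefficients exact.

The scalar part of R is cosh(3), which fixes the rapidity magnitude through cosh (cosh is even, so it cannot fix the sign — the bivector part carries that); dividing the bivector part by sinh of the rapidity gives the plane, and L = rapidity * plane, where the joint sign ambiguity of (rapidity, plane) cancels in the product.
Concretely: cosh(rapidity) = cosh(3) gives rapidity = ±3, and since rapidity/sinh(rapidity) is even the sign is immaterial: L = (rapidity/sinh(rapidity)) * <R>_2 = (3/sinh(3)) * <R>_2.
Answer: -540/1027*γ13 - 1440/1027*γ15 + 1296/1027*γ23 + 3456/1027*γ25 - 648/1027*γ34 + 111/1027*γ35 + 1728/1027*γ45


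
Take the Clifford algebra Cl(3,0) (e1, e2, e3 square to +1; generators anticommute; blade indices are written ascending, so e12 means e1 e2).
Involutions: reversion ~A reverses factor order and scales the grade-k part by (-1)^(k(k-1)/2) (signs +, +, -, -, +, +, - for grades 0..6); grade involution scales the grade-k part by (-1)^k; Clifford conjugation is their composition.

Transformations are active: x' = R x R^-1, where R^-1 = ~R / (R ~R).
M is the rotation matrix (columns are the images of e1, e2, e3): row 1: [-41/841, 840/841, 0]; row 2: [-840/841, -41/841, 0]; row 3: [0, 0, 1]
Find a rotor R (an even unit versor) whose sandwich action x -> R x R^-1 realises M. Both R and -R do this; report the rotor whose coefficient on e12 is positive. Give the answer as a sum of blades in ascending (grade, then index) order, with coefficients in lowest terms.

Method: write R = a + b12*e12 + b13*e13 + b23*e23 with a^2 + b12^2 + b13^2 + b23^2 = 1 (so R^-1 = ~R). Expanding the columns R e_j ~R gives tr M = 4a^2 - 1 and, from the antisymmetric part, M21 - M12 = -4a*b12, M13 - M31 = 4a*b13, M32 - M23 = -4a*b23.
Here tr M = 759/841, so a^2 = (1 + tr M)/4 = 400/841 and a = ±20/29. Taking a = 20/29: M21 - M12 = -1680/841, M13 - M31 = 0, M32 - M23 = 0, giving b12 = 21/29, b13 = 0, b23 = 0, i.e. R = 20/29 + 21/29*e12.
Its e12 coefficient is already positive.
Answer: 20/29 + 21/29*e12. Sheet selection: the two-to-one cover makes ±R indistinguishable at the matrix level (trace 759/841), so uniqueness comes from the required sign on e12.


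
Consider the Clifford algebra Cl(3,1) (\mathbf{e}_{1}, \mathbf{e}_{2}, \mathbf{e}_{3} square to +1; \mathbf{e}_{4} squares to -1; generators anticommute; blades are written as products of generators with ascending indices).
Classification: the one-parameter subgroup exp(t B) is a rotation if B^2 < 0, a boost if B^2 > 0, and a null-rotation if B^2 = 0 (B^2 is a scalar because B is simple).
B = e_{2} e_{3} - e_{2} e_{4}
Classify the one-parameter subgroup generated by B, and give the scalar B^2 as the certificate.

B^2 term by term: the squares give (1)^2*(e_{2} e_{3})^2 + (-1)^2*(e_{2} e_{4})^2 = 1*(-1) + 1*(+1) = 0 (each basis 2-blade squares to minus the product of its generators' squares); cross terms between blades sharing an index anticommute and cancel. So B^2 = 0.
Answer: null-rotation, certificate B^2 = 0. The class reads off the invariant scalar 0 directly.


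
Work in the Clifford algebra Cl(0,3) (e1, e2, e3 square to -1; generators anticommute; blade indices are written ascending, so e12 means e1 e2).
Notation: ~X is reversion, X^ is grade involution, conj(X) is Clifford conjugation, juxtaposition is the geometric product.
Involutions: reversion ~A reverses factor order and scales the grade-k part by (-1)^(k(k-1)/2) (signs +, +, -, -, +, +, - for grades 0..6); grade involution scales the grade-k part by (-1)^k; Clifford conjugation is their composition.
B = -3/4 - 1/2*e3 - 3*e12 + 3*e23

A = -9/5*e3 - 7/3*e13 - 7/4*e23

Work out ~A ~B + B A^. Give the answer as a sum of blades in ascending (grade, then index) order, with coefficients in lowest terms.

first term: 87/20 + 7/6*e1 + 251/40*e2 + 27/20*e3 - 7*e12 + 7/2*e13 - 133/16*e23 - 27/5*e123
second term: 123/20 + 7/6*e1 - 181/40*e2 - 27/20*e3 + 7*e12 - 7/2*e13 + 133/16*e23 - 27/5*e123
Answer: 21/2 + 7/3*e1 + 7/4*e2 - 54/5*e123


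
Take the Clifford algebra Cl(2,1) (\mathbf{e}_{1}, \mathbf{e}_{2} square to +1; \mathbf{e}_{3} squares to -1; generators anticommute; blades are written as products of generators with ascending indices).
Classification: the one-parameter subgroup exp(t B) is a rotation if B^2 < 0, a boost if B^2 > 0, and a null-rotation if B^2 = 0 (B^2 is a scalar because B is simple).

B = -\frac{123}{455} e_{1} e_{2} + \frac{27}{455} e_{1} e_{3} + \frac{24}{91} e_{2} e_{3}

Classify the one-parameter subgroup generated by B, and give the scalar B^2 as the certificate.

B^2 term by term: the squares give (-\frac{123}{455})^2*(e_{1} e_{2})^2 + (\frac{27}{455})^2*(e_{1} e_{3})^2 + (\frac{24}{91})^2*(e_{2} e_{3})^2 = \frac{15129}{207025}*(-1) + \frac{729}{207025}*(+1) + \frac{576}{8281}*(+1) = 0 (each basis 2-blade squares to minus the product of its generators' squares); cross terms between blades sharing an index anticommute and cancel. So B^2 = 0.
Answer: null-rotation, certificate B^2 = 0. The class reads off the invariant scalar 0 directly.


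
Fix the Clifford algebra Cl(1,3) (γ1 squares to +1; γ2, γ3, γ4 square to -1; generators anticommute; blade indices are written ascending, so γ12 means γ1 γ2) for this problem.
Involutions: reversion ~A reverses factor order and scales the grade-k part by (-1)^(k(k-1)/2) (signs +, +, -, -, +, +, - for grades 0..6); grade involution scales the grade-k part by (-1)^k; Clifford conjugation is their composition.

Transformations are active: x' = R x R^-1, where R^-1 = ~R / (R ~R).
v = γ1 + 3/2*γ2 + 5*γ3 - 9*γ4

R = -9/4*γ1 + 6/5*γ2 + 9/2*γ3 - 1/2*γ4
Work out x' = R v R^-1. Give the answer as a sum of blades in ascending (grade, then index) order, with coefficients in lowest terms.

~R = -9/4*γ1 + 6/5*γ2 + 9/2*γ3 - 1/2*γ4, and R ~R = -6751/400, so R^-1 = ~R / (-6751/400).
R v = -621/20 - 183/40*γ12 - 63/4*γ13 + 83/4*γ14 - 3/4*γ23 - 201/20*γ24 - 38*γ34
Answer: -62641/6751*γ1 + 39363/13502*γ2 + 78025/6751*γ3 + 48339/6751*γ4


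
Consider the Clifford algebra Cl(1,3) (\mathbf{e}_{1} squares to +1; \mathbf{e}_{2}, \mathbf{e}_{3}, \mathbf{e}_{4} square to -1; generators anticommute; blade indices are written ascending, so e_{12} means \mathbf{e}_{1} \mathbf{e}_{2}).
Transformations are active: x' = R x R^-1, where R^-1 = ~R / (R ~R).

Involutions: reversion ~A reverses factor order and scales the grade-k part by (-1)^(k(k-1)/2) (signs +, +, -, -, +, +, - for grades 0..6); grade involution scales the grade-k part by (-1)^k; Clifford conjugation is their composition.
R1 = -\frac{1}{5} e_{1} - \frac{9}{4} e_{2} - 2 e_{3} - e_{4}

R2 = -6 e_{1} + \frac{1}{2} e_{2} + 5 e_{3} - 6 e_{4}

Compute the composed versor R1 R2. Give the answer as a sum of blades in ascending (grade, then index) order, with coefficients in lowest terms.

Distribute over the terms of R1 (each basis-blade product reordered to ascending indices, repeated generators contracted through their squares):
(-\frac{1}{5} e_{1}) R2 = \frac{6}{5} - \frac{1}{10} e_{12} - e_{13} + \frac{6}{5} e_{14}
(-\frac{9}{4} e_{2}) R2 = \frac{9}{8} - \frac{27}{2} e_{12} - \frac{45}{4} e_{23} + \frac{27}{2} e_{24}
(-2 e_{3}) R2 = 10 - 12 e_{13} + e_{23} + 12 e_{34}
(-e_{4}) R2 = -6 - 6 e_{14} + \frac{1}{2} e_{24} + 5 e_{34}
Summing the partial products and collecting blades:
Answer: \frac{253}{40} - \frac{68}{5} e_{12} - 13 e_{13} - \frac{24}{5} e_{14} - \frac{41}{4} e_{23} + 14 e_{24} + 17 e_{34}


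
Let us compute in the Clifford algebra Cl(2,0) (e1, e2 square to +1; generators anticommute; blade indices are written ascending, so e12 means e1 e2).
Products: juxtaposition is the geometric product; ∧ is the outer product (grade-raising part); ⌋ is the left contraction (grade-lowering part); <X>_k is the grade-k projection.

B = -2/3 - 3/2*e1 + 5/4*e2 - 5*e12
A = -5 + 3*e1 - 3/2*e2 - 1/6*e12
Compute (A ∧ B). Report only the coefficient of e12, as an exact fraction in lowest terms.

step 1: 10/3 + 11/2*e1 - 21/4*e2 + 479/18*e12
Answer: 479/18


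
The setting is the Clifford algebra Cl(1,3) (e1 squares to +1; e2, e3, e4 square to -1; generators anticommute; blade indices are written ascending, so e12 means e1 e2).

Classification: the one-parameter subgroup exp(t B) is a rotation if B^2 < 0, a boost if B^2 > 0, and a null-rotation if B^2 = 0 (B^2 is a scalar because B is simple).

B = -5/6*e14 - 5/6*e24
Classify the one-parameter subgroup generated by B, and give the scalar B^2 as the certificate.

B^2 term by term: the squares give (-5/6)^2*(e14)^2 + (-5/6)^2*(e24)^2 = 25/36*(+1) + 25/36*(-1) = 0 (each basis 2-blade squares to minus the product of its generators' squares); cross terms between blades sharing an index anticommute and cancel. So B^2 = 0.
Answer: null-rotation, certificate B^2 = 0. One invariant decides it: the square 0 survives every conjugation, and its sign is exactly the classification.


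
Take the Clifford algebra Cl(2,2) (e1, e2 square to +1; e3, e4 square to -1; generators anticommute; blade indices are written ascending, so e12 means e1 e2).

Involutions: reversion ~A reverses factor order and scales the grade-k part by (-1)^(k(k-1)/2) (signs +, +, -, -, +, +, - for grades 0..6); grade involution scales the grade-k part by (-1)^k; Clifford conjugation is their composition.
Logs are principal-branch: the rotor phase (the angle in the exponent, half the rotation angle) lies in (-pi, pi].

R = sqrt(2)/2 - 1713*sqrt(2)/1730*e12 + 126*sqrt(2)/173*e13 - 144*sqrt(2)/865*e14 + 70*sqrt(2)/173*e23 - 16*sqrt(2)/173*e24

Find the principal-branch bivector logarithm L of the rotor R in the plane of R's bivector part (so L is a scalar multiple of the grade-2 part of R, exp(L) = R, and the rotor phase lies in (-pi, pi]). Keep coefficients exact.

The scalar part of R is sqrt(2)/2, which fixes the principal-branch rotor phase; the unit plane is then the bivector part divided by the sine of that phase, and L is that plane scaled by the phase.
Concretely: cos(phase) = sqrt(2)/2 gives phase = ±pi/4, and since phase/sin(phase) is even the sign is immaterial: L = (phase/sin(phase)) * <R>_2 = (sqrt(2)*pi/4) * <R>_2.
Answer: -1713*pi/3460*e12 + 63*pi/173*e13 - 72*pi/865*e14 + 35*pi/173*e23 - 8*pi/173*e24
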